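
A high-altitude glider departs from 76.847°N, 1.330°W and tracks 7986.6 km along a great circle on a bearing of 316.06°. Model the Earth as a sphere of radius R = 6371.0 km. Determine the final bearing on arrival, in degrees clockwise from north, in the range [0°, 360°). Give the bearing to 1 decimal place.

Angular distance δ = d/R = 7986.6 / 6371 = 1.253587 rad.
With φ₁ = 76.847° = 1.341233 rad and θ = 316.06° = 5.516288 rad:
Destination latitude: φ₂ = arcsin( sin φ₁ cos δ + cos φ₁ sin δ cos θ ) = arcsin(0.459412) = 27.349°.
For the longitude increment, Δλ = atan2( sin θ sin δ cos φ₁, cos δ − sin φ₁ sin φ₂ ) = atan2(-0.150022, -0.135443) = -132.076°.
λ₂ = λ₁ + Δλ = -133.406°.
The forward bearing on arrival equals the back-azimuth from the destination plus 180°.
Back-azimuth from P₂ (27.3°, -133.4°) to P₁ (76.8°, -1.3°), with Δλ' = λ₁ − λ₂ = 132.1°: atan2( sin Δλ' cos φ₁ , cos φ₂ sin φ₁ − sin φ₂ cos φ₁ cos Δλ' ) = 10.2°.
Final bearing = (10.2° + 180°) mod 360° = 190.2°.

final bearing 190.2°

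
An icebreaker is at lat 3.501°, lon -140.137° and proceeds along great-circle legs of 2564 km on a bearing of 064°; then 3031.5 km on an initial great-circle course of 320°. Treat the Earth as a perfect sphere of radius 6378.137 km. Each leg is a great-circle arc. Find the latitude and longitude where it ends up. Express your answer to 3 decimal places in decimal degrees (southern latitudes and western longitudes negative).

Apply the spherical direct solution leg by leg, carrying full precision between legs.
Leg 1: from (3.501°, -140.137°), δ = 2564/6378.137 = 0.401998 rad, θ = 64° → φ = 13.144°, λ = -118.968°.
Leg 2: from (13.144°, -118.968°), δ = 3031.5/6378.137 = 0.475296 rad, θ = 320° → φ = 32.926°, λ = -139.481°.

latitude 32.926°, longitude -139.481°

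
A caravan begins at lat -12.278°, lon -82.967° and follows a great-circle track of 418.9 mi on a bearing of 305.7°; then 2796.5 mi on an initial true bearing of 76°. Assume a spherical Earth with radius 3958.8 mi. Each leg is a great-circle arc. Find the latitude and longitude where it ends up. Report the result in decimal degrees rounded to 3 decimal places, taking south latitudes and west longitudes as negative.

Apply the spherical direct solution leg by leg, carrying full precision between legs.
Leg 1: from (-12.278°, -82.967°), δ = 418.9/3958.8 = 0.105815 rad, θ = 305.7° → φ = -8.699°, λ = -87.945°.
Leg 2: from (-8.699°, -87.945°), δ = 2796.5/3958.8 = 0.706401 rad, θ = 76° → φ = 2.302°, λ = -48.870°.

latitude 2.302°, longitude -48.870°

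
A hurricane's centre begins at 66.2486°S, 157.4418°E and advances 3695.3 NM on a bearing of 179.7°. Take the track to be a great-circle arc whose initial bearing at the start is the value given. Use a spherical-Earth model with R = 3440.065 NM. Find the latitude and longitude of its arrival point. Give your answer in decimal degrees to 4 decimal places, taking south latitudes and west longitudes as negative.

latitude -52.2041°, longitude -22.9886°

Angular distance δ = d/R = 3695.3 / 3440.065 = 1.074195 rad.
Converting: φ₁ = -1.156256 rad, θ = 3.136357 rad.
sin φ₂ = sin φ₁ cos δ + cos φ₁ sin δ cos θ = (-0.915302)(0.476440) + (0.402769)(0.879207)(-0.999986) = -0.790199
φ₂ = asin(-0.790199) = -0.911134 rad = -52.2041°.
For the longitude increment, Δλ = atan2( sin θ sin δ cos φ₁, cos δ − sin φ₁ sin φ₂ ) = atan2(0.001854, -0.246830) = 179.5696°.
λ₂ = 157.4418° + 179.5696° = 337.0114°, normalized to (−180°, 180°] → -22.9886°.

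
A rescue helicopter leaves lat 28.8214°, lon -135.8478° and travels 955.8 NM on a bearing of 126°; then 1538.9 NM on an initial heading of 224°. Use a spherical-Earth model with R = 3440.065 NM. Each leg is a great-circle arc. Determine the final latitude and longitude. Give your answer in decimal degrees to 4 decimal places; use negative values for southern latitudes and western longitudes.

Apply the spherical direct solution leg by leg, carrying full precision between legs.
Leg 1: from (28.8214°, -135.8478°), δ = 955.8/3440.065 = 0.277844 rad, θ = 126° → φ = 18.8048°, λ = -122.2909°.
Leg 2: from (18.8048°, -122.2909°), δ = 1538.9/3440.065 = 0.447346 rad, θ = 224° → φ = -0.2254°, λ = -139.7781°.

latitude -0.2254°, longitude -139.7781°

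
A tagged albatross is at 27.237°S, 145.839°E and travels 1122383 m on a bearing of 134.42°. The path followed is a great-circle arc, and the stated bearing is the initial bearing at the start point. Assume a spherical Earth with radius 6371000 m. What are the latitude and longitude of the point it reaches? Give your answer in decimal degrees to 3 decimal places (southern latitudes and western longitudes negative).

latitude -34.032°, longitude 154.527°

Central angle δ = d/R = 0.176171 rad.
Converting: φ₁ = -0.475375 rad, θ = 2.346072 rad.
Destination latitude: φ₂ = arcsin( sin φ₁ cos δ + cos φ₁ sin δ cos θ ) = arcsin(-0.559654) = -34.032°.
For the longitude increment, Δλ = atan2( sin θ sin δ cos φ₁, cos δ − sin φ₁ sin φ₂ ) = atan2(0.111297, 0.728384) = 8.688°.
λ₂ = λ₁ + Δλ = 154.527°.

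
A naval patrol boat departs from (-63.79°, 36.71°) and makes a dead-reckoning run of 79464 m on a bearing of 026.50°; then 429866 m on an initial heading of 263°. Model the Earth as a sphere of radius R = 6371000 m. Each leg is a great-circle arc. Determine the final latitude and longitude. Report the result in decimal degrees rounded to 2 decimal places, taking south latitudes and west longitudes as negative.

latitude -63.36°, longitude 28.83°

Apply the spherical direct solution leg by leg, carrying full precision between legs.
Leg 1: from (-63.79°, 36.71°), δ = 79464/6371000 = 0.012473 rad, θ = 26.5° → φ = -63.15°, λ = 37.42°.
Leg 2: from (-63.15°, 37.42°), δ = 429866/6371000 = 0.067472 rad, θ = 263° → φ = -63.36°, λ = 28.83°.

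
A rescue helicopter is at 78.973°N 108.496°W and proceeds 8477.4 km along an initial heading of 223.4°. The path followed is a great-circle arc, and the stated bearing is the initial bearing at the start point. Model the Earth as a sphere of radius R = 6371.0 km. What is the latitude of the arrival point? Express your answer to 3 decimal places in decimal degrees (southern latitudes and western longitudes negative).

The arc subtends δ = 8477.4/6371 = 1.330623 rad at the centre.
Converting: φ₁ = 1.378339 rad, θ = 3.899066 rad.
sin φ₂ = sin φ₁ cos δ + cos φ₁ sin δ cos θ = (0.981537)(0.237871) + (0.191272)(0.971297)(-0.726575) = 0.098495
φ₂ = asin(0.098495) = 0.098655 rad = 5.653°.
Then Δλ = atan2(-0.127648, 0.141194) = -0.735053 rad, from sin θ sin δ cos φ₁ over cos δ − sin φ₁ sin φ₂.
λ₂ = -108.496° + -42.115° = -150.611°.

latitude 5.653°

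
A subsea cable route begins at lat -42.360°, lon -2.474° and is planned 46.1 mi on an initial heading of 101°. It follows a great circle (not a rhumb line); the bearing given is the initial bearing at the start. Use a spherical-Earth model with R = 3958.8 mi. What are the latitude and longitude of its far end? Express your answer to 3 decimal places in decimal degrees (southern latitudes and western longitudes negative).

Central angle δ = d/R = 0.011645 rad.
Start latitude φ₁ = -0.739321 rad; initial bearing θ = 1.762783 rad.
sin φ₂ = sin φ₁ cos δ + cos φ₁ sin δ cos θ = (-0.673787)(0.999932) + (0.738926)(0.011645)(-0.190809) = -0.675383
φ₂ = asin(-0.675383) = -0.741484 rad = -42.484°.
For the longitude increment, Δλ = atan2( sin θ sin δ cos φ₁, cos δ − sin φ₁ sin φ₂ ) = atan2(0.008446, 0.544868) = 0.888°.
λ₂ = -2.474° + 0.888° = -1.586°.

latitude -42.484°, longitude -1.586°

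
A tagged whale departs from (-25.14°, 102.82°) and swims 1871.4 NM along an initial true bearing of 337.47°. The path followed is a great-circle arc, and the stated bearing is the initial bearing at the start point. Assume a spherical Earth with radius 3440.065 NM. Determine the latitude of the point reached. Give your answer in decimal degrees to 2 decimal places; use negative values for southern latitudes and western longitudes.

Central angle δ = d/R = 0.544001 rad.
Converting: φ₁ = -0.438776 rad, θ = 5.889963 rad.
Destination latitude: φ₂ = arcsin( sin φ₁ cos δ + cos φ₁ sin δ cos θ ) = arcsin(0.069272) = 3.97°.
For the longitude increment, Δλ = atan2( sin θ sin δ cos φ₁, cos δ − sin φ₁ sin φ₂ ) = atan2(-0.179528, 0.885074) = -11.47°.
λ₂ = 102.82° + -11.47° = 91.35°.

latitude 3.97°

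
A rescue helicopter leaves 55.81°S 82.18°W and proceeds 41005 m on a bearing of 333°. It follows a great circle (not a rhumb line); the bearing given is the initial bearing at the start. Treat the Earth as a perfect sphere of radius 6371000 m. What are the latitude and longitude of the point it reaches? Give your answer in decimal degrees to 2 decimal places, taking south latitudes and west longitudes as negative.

latitude -55.48°, longitude -82.48°

The arc subtends δ = 41005/6371000 = 0.006436 rad at the centre.
Converting: φ₁ = -0.974068 rad, θ = 5.811946 rad.
sin φ₂ = sin φ₁ cos δ + cos φ₁ sin δ cos θ = (-0.827179)(0.999979) + (0.561939)(0.006436)(0.891007) = -0.823939
φ₂ = asin(-0.823939) = -0.968327 rad = -55.48°.
Then Δλ = atan2(-0.001642, 0.318435) = -0.005156 rad, from sin θ sin δ cos φ₁ over cos δ − sin φ₁ sin φ₂.
Hence λ₂ = -82.18° + -0.30° = -82.48°.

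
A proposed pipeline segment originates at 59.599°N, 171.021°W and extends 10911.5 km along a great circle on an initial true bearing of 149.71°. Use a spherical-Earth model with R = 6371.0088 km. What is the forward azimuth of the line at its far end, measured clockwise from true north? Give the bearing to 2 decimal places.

final bearing 162.14°

Angular distance δ = d/R = 10911.5 / 6371.0088 = 1.712680 rad.
With φ₁ = 59.599° = 1.040199 rad and θ = 149.71° = 2.612932 rad:
sin φ₂ = sin φ₁ cos δ + cos φ₁ sin δ cos θ = (0.862505)(-0.141408) + (0.506049)(0.989951)(-0.863484) = -0.554539
φ₂ = asin(-0.554539) = -0.587809 rad = -33.679°.
Then Δλ = atan2(0.252675, 0.336885) = 0.643522 rad, from sin θ sin δ cos φ₁ over cos δ − sin φ₁ sin φ₂.
λ₂ = -171.021° + 36.871° = -134.150°.
The forward bearing on arrival equals the back-azimuth from the destination plus 180°.
Back-azimuth from P₂ (-33.68°, -134.15°) to P₁ (59.60°, -171.02°), with Δλ' = λ₁ − λ₂ = -36.87°: atan2( sin Δλ' cos φ₁ , cos φ₂ sin φ₁ − sin φ₂ cos φ₁ cos Δλ' ) = 342.14°.
Final bearing = (342.14° + 180°) mod 360° = 162.14°.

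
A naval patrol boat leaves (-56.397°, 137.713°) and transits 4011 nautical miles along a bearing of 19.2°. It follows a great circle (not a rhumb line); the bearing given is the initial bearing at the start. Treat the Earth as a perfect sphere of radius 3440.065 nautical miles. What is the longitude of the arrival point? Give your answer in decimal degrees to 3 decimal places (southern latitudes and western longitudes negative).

The arc subtends δ = 4011/3440.065 = 1.165966 rad at the centre.
With φ₁ = -56.397° = -0.984313 rad and θ = 19.2° = 0.335103 rad:
Applying the spherical law of cosines for sides, sin φ₂ = sin φ₁ cos δ + cos φ₁ sin δ cos θ = 0.152360, so φ₂ = 8.764°.
Δλ = atan2( sin θ sin δ cos φ₁ , cos δ − sin φ₁ sin φ₂ ) = atan2(0.167295, 0.520762) = 0.310836 rad = 17.810°.
λ₂ = λ₁ + Δλ = 155.523°.

longitude 155.523°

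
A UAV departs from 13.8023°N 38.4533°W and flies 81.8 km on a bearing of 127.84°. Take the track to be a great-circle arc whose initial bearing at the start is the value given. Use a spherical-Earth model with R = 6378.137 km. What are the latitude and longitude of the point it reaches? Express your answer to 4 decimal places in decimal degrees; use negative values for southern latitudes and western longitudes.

The arc subtends δ = 81.8/6378.137 = 0.012825 rad at the centre.
Converting: φ₁ = 0.240896 rad, θ = 2.231229 rad.
Destination latitude: φ₂ = arcsin( sin φ₁ cos δ + cos φ₁ sin δ cos θ ) = arcsin(0.230913) = 13.3508°.
Then Δλ = atan2(0.009836, 0.944828) = 0.010410 rad, from sin θ sin δ cos φ₁ over cos δ − sin φ₁ sin φ₂.
Hence λ₂ = -38.4533° + 0.5964° = -37.8569°.

latitude 13.3508°, longitude -37.8569°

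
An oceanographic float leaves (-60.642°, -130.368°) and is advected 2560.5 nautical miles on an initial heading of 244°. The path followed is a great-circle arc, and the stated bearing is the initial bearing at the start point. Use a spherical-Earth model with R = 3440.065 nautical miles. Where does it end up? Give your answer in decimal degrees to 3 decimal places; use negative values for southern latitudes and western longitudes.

latitude -51.877°, longitude 149.121°

Angular distance δ = d/R = 2560.5 / 3440.065 = 0.744317 rad.
Converting: φ₁ = -1.058403 rad, θ = 4.258603 rad.
Applying the spherical law of cosines for sides, sin φ₂ = sin φ₁ cos δ + cos φ₁ sin δ cos θ = -0.786687, so φ₂ = -51.877°.
For the longitude increment, Δλ = atan2( sin θ sin δ cos φ₁, cos δ − sin φ₁ sin φ₂ ) = atan2(-0.298525, 0.049895) = -80.511°.
λ₂ = -130.368° + -80.511° = -210.879°, normalized to (−180°, 180°] → 149.121°.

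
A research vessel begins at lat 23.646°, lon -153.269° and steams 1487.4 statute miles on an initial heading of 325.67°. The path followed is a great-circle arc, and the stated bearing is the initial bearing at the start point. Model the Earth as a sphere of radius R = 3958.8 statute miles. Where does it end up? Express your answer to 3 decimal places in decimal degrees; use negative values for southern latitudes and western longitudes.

Central angle δ = d/R = 0.375720 rad.
Start latitude φ₁ = 0.412701 rad; initial bearing θ = 5.684014 rad.
sin φ₂ = sin φ₁ cos δ + cos φ₁ sin δ cos θ = (0.401085)(0.930244) + (0.916041)(0.366942)(0.825803) = 0.650687
φ₂ = asin(0.650687) = 0.708489 rad = 40.593°.
Then Δλ = atan2(-0.189566, 0.669263) = -0.276016 rad, from sin θ sin δ cos φ₁ over cos δ − sin φ₁ sin φ₂.
Hence λ₂ = -153.269° + -15.815° = -169.084°.

latitude 40.593°, longitude -169.084°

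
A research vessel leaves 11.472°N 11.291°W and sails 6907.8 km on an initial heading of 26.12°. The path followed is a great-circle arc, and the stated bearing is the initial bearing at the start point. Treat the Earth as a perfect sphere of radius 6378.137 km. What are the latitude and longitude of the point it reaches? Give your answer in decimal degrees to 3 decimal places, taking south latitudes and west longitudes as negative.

latitude 60.521°, longitude 40.922°

δ = 6907.8/6378.137 = 1.083044 rad (62.0538°).
With φ₁ = 11.472° = 0.200224 rad and θ = 26.12° = 0.455880 rad:
Destination latitude: φ₂ = arcsin( sin φ₁ cos δ + cos φ₁ sin δ cos θ ) = arcsin(0.870533) = 60.521°.
Δλ = atan2( sin θ sin δ cos φ₁ , cos δ − sin φ₁ sin φ₂ ) = atan2(0.381144, 0.295502) = 0.911297 rad = 52.213°.
λ₂ = λ₁ + Δλ = 40.922°.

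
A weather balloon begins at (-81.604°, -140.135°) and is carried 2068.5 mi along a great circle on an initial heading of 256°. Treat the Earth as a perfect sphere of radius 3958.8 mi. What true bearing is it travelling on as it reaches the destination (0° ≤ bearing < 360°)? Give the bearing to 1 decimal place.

Central angle δ = d/R = 0.522507 rad.
With φ₁ = -81.604° = -1.424258 rad and θ = 256° = 4.468043 rad:
sin φ₂ = sin φ₁ cos δ + cos φ₁ sin δ cos θ = (-0.989283)(0.866571) + (0.146014)(0.499054)(-0.241922) = -0.874912
φ₂ = asin(-0.874912) = -1.065254 rad = -61.035°.
Δλ = atan2( sin θ sin δ cos φ₁ , cos δ − sin φ₁ sin φ₂ ) = atan2(-0.070704, 0.001036) = -1.556149 rad = -89.161°.
λ₂ = -140.135° + -89.161° = -229.296°, normalized to (−180°, 180°] → 130.704°.
The forward bearing on arrival equals the back-azimuth from the destination plus 180°.
Back-azimuth from P₂ (-61.0°, 130.7°) to P₁ (-81.6°, -140.1°), with Δλ' = λ₁ − λ₂ = -270.8°: atan2( sin Δλ' cos φ₁ , cos φ₂ sin φ₁ − sin φ₂ cos φ₁ cos Δλ' ) = 163.0°.
Final bearing = (163.0° + 180°) mod 360° = 343.0°.

final bearing 343.0°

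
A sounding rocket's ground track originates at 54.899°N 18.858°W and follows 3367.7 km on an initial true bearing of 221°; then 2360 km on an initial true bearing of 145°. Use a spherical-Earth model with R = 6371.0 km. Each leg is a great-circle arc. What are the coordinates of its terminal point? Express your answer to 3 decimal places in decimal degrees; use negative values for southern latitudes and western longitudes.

Apply the spherical direct solution leg by leg, carrying full precision between legs.
Leg 1: from (54.899°, -18.858°), δ = 3367.7/6371 = 0.528598 rad, θ = 221° → φ = 29.184°, λ = -41.128°.
Leg 2: from (29.184°, -41.128°), δ = 2360/6371 = 0.370429 rad, θ = 145° → φ = 11.282°, λ = -28.904°.

latitude 11.282°, longitude -28.904°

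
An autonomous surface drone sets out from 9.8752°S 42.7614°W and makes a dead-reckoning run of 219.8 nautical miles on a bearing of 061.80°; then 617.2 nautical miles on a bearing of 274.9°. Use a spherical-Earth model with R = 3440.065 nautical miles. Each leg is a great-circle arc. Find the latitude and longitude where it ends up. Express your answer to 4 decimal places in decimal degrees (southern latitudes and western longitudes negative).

Apply the spherical direct solution leg by leg, carrying full precision between legs.
Leg 1: from (-9.8752°, -42.7614°), δ = 219.8/3440.065 = 0.063894 rad, θ = 61.8° → φ = -8.1304°, λ = -39.5028°.
Leg 2: from (-8.1304°, -39.5028°), δ = 617.2/3440.065 = 0.179415 rad, θ = 274.9° → φ = -7.1269°, λ = -49.8251°.

latitude -7.1269°, longitude -49.8251°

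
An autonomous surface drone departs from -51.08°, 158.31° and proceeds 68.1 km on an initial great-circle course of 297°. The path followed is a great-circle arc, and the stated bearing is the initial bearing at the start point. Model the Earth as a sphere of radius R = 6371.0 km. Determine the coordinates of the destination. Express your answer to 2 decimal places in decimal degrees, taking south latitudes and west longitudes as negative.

The arc subtends δ = 68.1/6371 = 0.010689 rad at the centre.
Start latitude φ₁ = -0.891514 rad; initial bearing θ = 5.183628 rad.
Destination latitude: φ₂ = arcsin( sin φ₁ cos δ + cos φ₁ sin δ cos θ ) = arcsin(-0.774931) = -50.80°.
For the longitude increment, Δλ = atan2( sin θ sin δ cos φ₁, cos δ − sin φ₁ sin φ₂ ) = atan2(-0.005983, 0.397028) = -0.86°.
Hence λ₂ = 158.31° + -0.86° = 157.45°.

latitude -50.80°, longitude 157.45°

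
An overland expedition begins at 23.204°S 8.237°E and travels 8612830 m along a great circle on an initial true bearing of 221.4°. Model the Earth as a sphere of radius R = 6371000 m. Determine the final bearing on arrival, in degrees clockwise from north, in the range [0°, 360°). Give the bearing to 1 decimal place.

Angular distance δ = d/R = 8612830 / 6371000 = 1.351880 rad.
Converting: φ₁ = -0.404986 rad, θ = 3.864159 rad.
sin φ₂ = sin φ₁ cos δ + cos φ₁ sin δ cos θ = (-0.394006)(0.217172) + (0.919108)(0.976133)(-0.750111) = -0.758545
φ₂ = asin(-0.758545) = -0.861078 rad = -49.336°.
Then Δλ = atan2(-0.593310, -0.081700) = -1.707638 rad, from sin θ sin δ cos φ₁ over cos δ − sin φ₁ sin φ₂.
λ₂ = 8.237° + -97.840° = -89.603°.
The forward bearing on arrival equals the back-azimuth from the destination plus 180°.
Back-azimuth from P₂ (-49.3°, -89.6°) to P₁ (-23.2°, 8.2°), with Δλ' = λ₁ − λ₂ = 97.8°: atan2( sin Δλ' cos φ₁ , cos φ₂ sin φ₁ − sin φ₂ cos φ₁ cos Δλ' ) = 111.1°.
Final bearing = (111.1° + 180°) mod 360° = 291.1°.

final bearing 291.1°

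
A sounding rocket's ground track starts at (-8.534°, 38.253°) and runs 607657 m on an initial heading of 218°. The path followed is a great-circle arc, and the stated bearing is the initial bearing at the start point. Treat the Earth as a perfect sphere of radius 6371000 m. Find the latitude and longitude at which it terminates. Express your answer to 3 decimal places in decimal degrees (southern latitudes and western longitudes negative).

latitude -12.823°, longitude 34.806°

Central angle δ = d/R = 0.095379 rad.
Start latitude φ₁ = -0.148946 rad; initial bearing θ = 3.804818 rad.
sin φ₂ = sin φ₁ cos δ + cos φ₁ sin δ cos θ = (-0.148396)(0.995455) + (0.988928)(0.095234)(-0.788011) = -0.221936
φ₂ = asin(-0.221936) = -0.223800 rad = -12.823°.
Then Δλ = atan2(-0.057983, 0.962520) = -0.060168 rad, from sin θ sin δ cos φ₁ over cos δ − sin φ₁ sin φ₂.
λ₂ = 38.253° + -3.447° = 34.806°.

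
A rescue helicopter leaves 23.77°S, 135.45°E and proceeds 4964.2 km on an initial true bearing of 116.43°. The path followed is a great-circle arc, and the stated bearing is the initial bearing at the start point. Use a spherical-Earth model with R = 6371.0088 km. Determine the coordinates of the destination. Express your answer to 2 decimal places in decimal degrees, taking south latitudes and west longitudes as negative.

δ = 4964.2/6371.0088 = 0.779186 rad (44.6441°).
With φ₁ = -23.77° = -0.414865 rad and θ = 116.43° = 2.032087 rad:
Destination latitude: φ₂ = arcsin( sin φ₁ cos δ + cos φ₁ sin δ cos θ ) = arcsin(-0.573018) = -34.96°.
Δλ = atan2( sin θ sin δ cos φ₁ , cos δ − sin φ₁ sin φ₂ ) = atan2(0.575874, 0.480522) = 0.875417 rad = 50.16°.
λ₂ = 135.45° + 50.16° = 185.61°, normalized to (−180°, 180°] → -174.39°.

latitude -34.96°, longitude -174.39°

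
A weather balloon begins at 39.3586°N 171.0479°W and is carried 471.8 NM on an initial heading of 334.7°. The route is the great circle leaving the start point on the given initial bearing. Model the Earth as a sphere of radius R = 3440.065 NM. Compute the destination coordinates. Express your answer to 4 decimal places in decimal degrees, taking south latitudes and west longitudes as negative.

Central angle δ = d/R = 0.137149 rad.
Converting: φ₁ = 0.686937 rad, θ = 5.841617 rad.
Destination latitude: φ₂ = arcsin( sin φ₁ cos δ + cos φ₁ sin δ cos θ ) = arcsin(0.723788) = 46.3681°.
Δλ = atan2( sin θ sin δ cos φ₁ , cos δ − sin φ₁ sin φ₂ ) = atan2(-0.045176, 0.531604) = -0.084777 rad = -4.8574°.
λ₂ = -171.0479° + -4.8574° = -175.9053°.

latitude 46.3681°, longitude -175.9053°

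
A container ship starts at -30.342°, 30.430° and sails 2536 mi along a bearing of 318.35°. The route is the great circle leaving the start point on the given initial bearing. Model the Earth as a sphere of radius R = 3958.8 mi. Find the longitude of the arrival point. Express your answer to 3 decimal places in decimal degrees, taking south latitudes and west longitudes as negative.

longitude 7.022°

Angular distance δ = d/R = 2536 / 3958.8 = 0.640598 rad.
Converting: φ₁ = -0.529568 rad, θ = 5.556256 rad.
Applying the spherical law of cosines for sides, sin φ₂ = sin φ₁ cos δ + cos φ₁ sin δ cos θ = -0.019585, so φ₂ = -1.122°.
Then Δλ = atan2(-0.342795, 0.791845) = -0.408549 rad, from sin θ sin δ cos φ₁ over cos δ − sin φ₁ sin φ₂.
λ₂ = λ₁ + Δλ = 7.022°.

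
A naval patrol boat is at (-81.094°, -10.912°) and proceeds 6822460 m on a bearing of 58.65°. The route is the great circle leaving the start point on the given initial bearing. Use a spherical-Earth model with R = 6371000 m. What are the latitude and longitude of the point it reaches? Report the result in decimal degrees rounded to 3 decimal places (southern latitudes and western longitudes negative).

The arc subtends δ = 6822460/6371000 = 1.070862 rad at the centre.
Start latitude φ₁ = -1.415357 rad; initial bearing θ = 1.023636 rad.
sin φ₂ = sin φ₁ cos δ + cos φ₁ sin δ cos θ = (-0.987944)(0.479368) + (0.154814)(0.877614)(0.520265) = -0.402902
φ₂ = asin(-0.402902) = -0.414685 rad = -23.760°.
Then Δλ = atan2(0.116031, 0.081324) = 0.959481 rad, from sin θ sin δ cos φ₁ over cos δ − sin φ₁ sin φ₂.
λ₂ = -10.912° + 54.974° = 44.062°.

latitude -23.760°, longitude 44.062°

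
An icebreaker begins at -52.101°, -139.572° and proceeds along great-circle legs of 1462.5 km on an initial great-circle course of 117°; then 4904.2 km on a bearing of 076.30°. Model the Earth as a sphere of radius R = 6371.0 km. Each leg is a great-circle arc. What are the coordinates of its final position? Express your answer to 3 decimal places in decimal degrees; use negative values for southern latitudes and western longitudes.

Apply the spherical direct solution leg by leg, carrying full precision between legs.
Leg 1: from (-52.101°, -139.572°), δ = 1462.5/6371 = 0.229556 rad, θ = 117° → φ = -56.289°, λ = -118.146°.
Leg 2: from (-56.289°, -118.146°), δ = 4904.2/6371 = 0.769769 rad, θ = 76.3° → φ = -30.388°, λ = -66.531°.

latitude -30.388°, longitude -66.531°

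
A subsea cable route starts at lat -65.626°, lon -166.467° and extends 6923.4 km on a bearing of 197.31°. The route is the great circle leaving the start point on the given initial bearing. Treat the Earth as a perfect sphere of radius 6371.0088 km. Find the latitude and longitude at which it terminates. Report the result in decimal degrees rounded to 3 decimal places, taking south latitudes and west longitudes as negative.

latitude -50.593°, longitude 38.042°

The arc subtends δ = 6923.4/6371.0088 = 1.086704 rad at the centre.
Start latitude φ₁ = -1.145390 rad; initial bearing θ = 3.443709 rad.
Destination latitude: φ₂ = arcsin( sin φ₁ cos δ + cos φ₁ sin δ cos θ ) = arcsin(-0.772653) = -50.593°.
Δλ = atan2( sin θ sin δ cos φ₁ , cos δ − sin φ₁ sin φ₂ ) = atan2(-0.108684, -0.238382) = -2.713824 rad = -155.491°.
λ₂ = -166.467° + -155.491° = -321.958°, normalized to (−180°, 180°] → 38.042°.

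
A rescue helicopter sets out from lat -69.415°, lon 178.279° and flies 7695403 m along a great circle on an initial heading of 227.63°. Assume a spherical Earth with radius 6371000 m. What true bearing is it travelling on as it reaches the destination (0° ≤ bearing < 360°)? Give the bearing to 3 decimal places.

Angular distance δ = d/R = 7695403 / 6371000 = 1.207880 rad.
With φ₁ = -69.415° = -1.211520 rad and θ = 227.63° = 3.972893 rad:
Destination latitude: φ₂ = arcsin( sin φ₁ cos δ + cos φ₁ sin δ cos θ ) = arcsin(-0.553849) = -33.631°.
Then Δλ = atan2(-0.242843, -0.163484) = -2.163315 rad, from sin θ sin δ cos φ₁ over cos δ − sin φ₁ sin φ₂.
λ₂ = 178.279° + -123.949° = 54.330°.
The forward bearing on arrival equals the back-azimuth from the destination plus 180°.
Back-azimuth from P₂ (-33.631°, 54.330°) to P₁ (-69.415°, 178.279°), with Δλ' = λ₁ − λ₂ = 123.949°: atan2( sin Δλ' cos φ₁ , cos φ₂ sin φ₁ − sin φ₂ cos φ₁ cos Δλ' ) = 161.821°.
Final bearing = (161.821° + 180°) mod 360° = 341.821°.

final bearing 341.821°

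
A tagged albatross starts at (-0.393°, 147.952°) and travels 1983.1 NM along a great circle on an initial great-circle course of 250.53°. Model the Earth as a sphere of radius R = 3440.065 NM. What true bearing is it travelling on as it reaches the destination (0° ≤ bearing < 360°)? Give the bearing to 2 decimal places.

final bearing 253.70°

Central angle δ = d/R = 0.576472 rad.
With φ₁ = -0.393° = -0.006859 rad and θ = 250.53° = 4.372573 rad:
Applying the spherical law of cosines for sides, sin φ₂ = sin φ₁ cos δ + cos φ₁ sin δ cos θ = -0.187425, so φ₂ = -10.803°.
Then Δλ = atan2(-0.513888, 0.837105) = -0.550568 rad, from sin θ sin δ cos φ₁ over cos δ − sin φ₁ sin φ₂.
λ₂ = 147.952° + -31.545° = 116.407°.
The forward bearing on arrival equals the back-azimuth from the destination plus 180°.
Back-azimuth from P₂ (-10.80°, 116.41°) to P₁ (-0.39°, 147.95°), with Δλ' = λ₁ − λ₂ = 31.55°: atan2( sin Δλ' cos φ₁ , cos φ₂ sin φ₁ − sin φ₂ cos φ₁ cos Δλ' ) = 73.70°.
Final bearing = (73.70° + 180°) mod 360° = 253.70°.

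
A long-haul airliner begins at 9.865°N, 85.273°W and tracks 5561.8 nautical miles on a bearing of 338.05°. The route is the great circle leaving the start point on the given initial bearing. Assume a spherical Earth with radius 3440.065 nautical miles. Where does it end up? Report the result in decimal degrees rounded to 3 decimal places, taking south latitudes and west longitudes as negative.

latitude 64.817°, longitude 156.076°

The arc subtends δ = 5561.8/3440.065 = 1.616772 rad at the centre.
Converting: φ₁ = 0.172177 rad, θ = 5.900086 rad.
Applying the spherical law of cosines for sides, sin φ₂ = sin φ₁ cos δ + cos φ₁ sin δ cos θ = 0.904957, so φ₂ = 64.817°.
Then Δλ = atan2(-0.367881, -0.201003) = -2.070856 rad, from sin θ sin δ cos φ₁ over cos δ − sin φ₁ sin φ₂.
λ₂ = -85.273° + -118.651° = -203.924°, normalized to (−180°, 180°] → 156.076°.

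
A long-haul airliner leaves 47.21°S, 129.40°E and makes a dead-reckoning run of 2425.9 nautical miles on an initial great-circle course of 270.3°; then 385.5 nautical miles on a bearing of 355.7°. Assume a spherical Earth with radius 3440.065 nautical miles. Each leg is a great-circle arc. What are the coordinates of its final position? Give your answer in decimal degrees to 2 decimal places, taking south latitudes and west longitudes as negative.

latitude -27.41°, longitude 77.59°

Apply the spherical direct solution leg by leg, carrying full precision between legs.
Leg 1: from (-47.21°, 129.40°), δ = 2425.9/3440.065 = 0.705190 rad, θ = 270.3° → φ = -33.81°, λ = 78.13°.
Leg 2: from (-33.81°, 78.13°), δ = 385.5/3440.065 = 0.112062 rad, θ = 355.7° → φ = -27.41°, λ = 77.59°.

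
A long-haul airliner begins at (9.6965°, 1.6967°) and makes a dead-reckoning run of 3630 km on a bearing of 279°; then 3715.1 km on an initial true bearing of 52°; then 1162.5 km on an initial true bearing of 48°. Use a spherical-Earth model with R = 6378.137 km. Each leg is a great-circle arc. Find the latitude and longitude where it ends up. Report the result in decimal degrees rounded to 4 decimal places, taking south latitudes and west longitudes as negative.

Apply the spherical direct solution leg by leg, carrying full precision between legs.
Leg 1: from (9.6965°, 1.6967°), δ = 3630/6378.137 = 0.569132 rad, θ = 279° → φ = 13.0016°, λ = -31.4148°.
Leg 2: from (13.0016°, -31.4148°), δ = 3715.1/6378.137 = 0.582474 rad, θ = 52° → φ = 31.1894°, λ = -0.9693°.
Leg 3: from (31.1894°, -0.9693°), δ = 1162.5/6378.137 = 0.182263 rad, θ = 48° → φ = 37.8099°, λ = 8.8473°.

latitude 37.8099°, longitude 8.8473°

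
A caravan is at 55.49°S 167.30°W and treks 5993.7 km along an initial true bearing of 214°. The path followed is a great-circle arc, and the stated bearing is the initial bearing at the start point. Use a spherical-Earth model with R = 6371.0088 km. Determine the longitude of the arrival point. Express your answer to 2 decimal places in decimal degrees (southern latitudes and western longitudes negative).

Angular distance δ = d/R = 5993.7 / 6371.0088 = 0.940777 rad.
With φ₁ = -55.49° = -0.968483 rad and θ = 214° = 3.735005 rad:
Applying the spherical law of cosines for sides, sin φ₂ = sin φ₁ cos δ + cos φ₁ sin δ cos θ = -0.865002, so φ₂ = -59.88°.
Δλ = atan2( sin θ sin δ cos φ₁ , cos δ − sin φ₁ sin φ₂ ) = atan2(-0.255988, -0.123625) = -2.020698 rad = -115.78°.
λ₂ = -167.30° + -115.78° = -283.08°, normalized to (−180°, 180°] → 76.92°.

longitude 76.92°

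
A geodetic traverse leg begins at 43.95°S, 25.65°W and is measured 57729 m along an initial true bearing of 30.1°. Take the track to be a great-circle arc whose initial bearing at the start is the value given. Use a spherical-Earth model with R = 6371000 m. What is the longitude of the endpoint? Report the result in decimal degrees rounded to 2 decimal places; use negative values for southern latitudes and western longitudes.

The arc subtends δ = 57729/6371000 = 0.009061 rad at the centre.
With φ₁ = -43.95° = -0.767072 rad and θ = 30.1° = 0.525344 rad:
Destination latitude: φ₂ = arcsin( sin φ₁ cos δ + cos φ₁ sin δ cos θ ) = arcsin(-0.688358) = -43.50°.
Then Δλ = atan2(0.003272, 0.522218) = 0.006265 rad, from sin θ sin δ cos φ₁ over cos δ − sin φ₁ sin φ₂.
λ₂ = -25.65° + 0.36° = -25.29°.

longitude -25.29°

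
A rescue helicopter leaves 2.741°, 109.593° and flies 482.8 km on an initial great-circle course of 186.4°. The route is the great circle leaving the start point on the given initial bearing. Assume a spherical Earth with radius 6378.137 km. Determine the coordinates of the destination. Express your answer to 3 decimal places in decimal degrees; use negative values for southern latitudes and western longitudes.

Angular distance δ = d/R = 482.8 / 6378.137 = 0.075696 rad.
Start latitude φ₁ = 0.047839 rad; initial bearing θ = 3.253294 rad.
sin φ₂ = sin φ₁ cos δ + cos φ₁ sin δ cos θ = (0.047821)(0.997136) + (0.998856)(0.075624)(-0.993768) = -0.027382
φ₂ = asin(-0.027382) = -0.027386 rad = -1.569°.
Δλ = atan2( sin θ sin δ cos φ₁ , cos δ − sin φ₁ sin φ₂ ) = atan2(-0.008420, 0.998446) = -0.008433 rad = -0.483°.
Hence λ₂ = 109.593° + -0.483° = 109.110°.

latitude -1.569°, longitude 109.110°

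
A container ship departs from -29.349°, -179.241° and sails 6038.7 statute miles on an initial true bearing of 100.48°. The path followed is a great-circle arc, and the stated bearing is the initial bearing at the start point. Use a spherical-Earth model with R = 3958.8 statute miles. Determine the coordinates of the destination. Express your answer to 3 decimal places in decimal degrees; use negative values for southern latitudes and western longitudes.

δ = 6038.7/3958.8 = 1.525386 rad (87.3982°).
Converting: φ₁ = -0.512237 rad, θ = 1.753707 rad.
Destination latitude: φ₂ = arcsin( sin φ₁ cos δ + cos φ₁ sin δ cos θ ) = arcsin(-0.180632) = -10.407°.
Then Δλ = atan2(0.856226, -0.043139) = 1.621136 rad, from sin θ sin δ cos φ₁ over cos δ − sin φ₁ sin φ₂.
λ₂ = -179.241° + 92.884° = -86.357°.

latitude -10.407°, longitude -86.357°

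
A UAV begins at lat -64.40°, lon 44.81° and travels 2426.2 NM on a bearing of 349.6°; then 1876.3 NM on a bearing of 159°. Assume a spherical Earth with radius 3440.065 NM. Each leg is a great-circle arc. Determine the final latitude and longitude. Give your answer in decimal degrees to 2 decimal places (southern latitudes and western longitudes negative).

Apply the spherical direct solution leg by leg, carrying full precision between legs.
Leg 1: from (-64.40°, 44.81°), δ = 2426.2/3440.065 = 0.705277 rad, θ = 349.6° → φ = -24.28°, λ = 37.43°.
Leg 2: from (-24.28°, 37.43°), δ = 1876.3/3440.065 = 0.545426 rad, θ = 159° → φ = -52.47°, λ = 55.20°.

latitude -52.47°, longitude 55.20°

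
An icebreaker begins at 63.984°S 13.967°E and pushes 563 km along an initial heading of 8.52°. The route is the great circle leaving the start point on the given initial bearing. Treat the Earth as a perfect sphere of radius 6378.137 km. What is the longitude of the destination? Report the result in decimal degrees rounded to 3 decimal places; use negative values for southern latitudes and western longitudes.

Central angle δ = d/R = 0.088270 rad.
With φ₁ = -63.984° = -1.116731 rad and θ = 8.52° = 0.148702 rad:
sin φ₂ = sin φ₁ cos δ + cos φ₁ sin δ cos θ = (-0.898672)(0.996107) + (0.438622)(0.088156)(0.988964) = -0.856932
φ₂ = asin(-0.856932) = -1.029289 rad = -58.974°.
Then Δλ = atan2(0.005729, 0.226006) = 0.025342 rad, from sin θ sin δ cos φ₁ over cos δ − sin φ₁ sin φ₂.
λ₂ = 13.967° + 1.452° = 15.419°.

longitude 15.419°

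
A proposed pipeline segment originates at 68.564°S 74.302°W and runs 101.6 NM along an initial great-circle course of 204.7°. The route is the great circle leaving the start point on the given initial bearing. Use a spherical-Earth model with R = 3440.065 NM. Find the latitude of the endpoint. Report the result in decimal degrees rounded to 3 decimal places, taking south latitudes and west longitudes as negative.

latitude -70.089°

δ = 101.6/3440.065 = 0.029534 rad (1.6922°).
Start latitude φ₁ = -1.196668 rad; initial bearing θ = 3.572689 rad.
Applying the spherical law of cosines for sides, sin φ₂ = sin φ₁ cos δ + cos φ₁ sin δ cos θ = -0.940225, so φ₂ = -70.089°.
Δλ = atan2( sin θ sin δ cos φ₁ , cos δ − sin φ₁ sin φ₂ ) = atan2(-0.004510, 0.124378) = -0.036242 rad = -2.077°.
Hence λ₂ = -74.302° + -2.077° = -76.379°.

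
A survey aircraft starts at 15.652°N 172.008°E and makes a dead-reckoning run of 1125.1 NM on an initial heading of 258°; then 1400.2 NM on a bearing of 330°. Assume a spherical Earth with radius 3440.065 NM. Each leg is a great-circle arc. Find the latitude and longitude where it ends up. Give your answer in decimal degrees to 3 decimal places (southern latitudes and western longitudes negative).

latitude 30.802°, longitude 140.013°

Apply the spherical direct solution leg by leg, carrying full precision between legs.
Leg 1: from (15.652°, 172.008°), δ = 1125.1/3440.065 = 0.327058 rad, θ = 258° → φ = 11.021°, λ = 153.336°.
Leg 2: from (11.021°, 153.336°), δ = 1400.2/3440.065 = 0.407027 rad, θ = 330° → φ = 30.802°, λ = 140.013°.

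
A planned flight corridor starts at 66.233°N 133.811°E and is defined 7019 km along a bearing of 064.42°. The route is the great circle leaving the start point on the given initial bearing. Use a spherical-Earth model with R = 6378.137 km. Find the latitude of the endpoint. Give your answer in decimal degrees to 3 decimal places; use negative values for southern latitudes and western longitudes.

latitude 34.740°

Angular distance δ = d/R = 7019 / 6378.137 = 1.100478 rad.
With φ₁ = 66.233° = 1.155984 rad and θ = 64.42° = 1.124341 rad:
Applying the spherical law of cosines for sides, sin φ₂ = sin φ₁ cos δ + cos φ₁ sin δ cos θ = 0.569856, so φ₂ = 34.740°.
Then Δλ = atan2(0.324047, -0.068357) = 1.778697 rad, from sin θ sin δ cos φ₁ over cos δ − sin φ₁ sin φ₂.
λ₂ = 133.811° + 101.912° = 235.723°, normalized to (−180°, 180°] → -124.277°.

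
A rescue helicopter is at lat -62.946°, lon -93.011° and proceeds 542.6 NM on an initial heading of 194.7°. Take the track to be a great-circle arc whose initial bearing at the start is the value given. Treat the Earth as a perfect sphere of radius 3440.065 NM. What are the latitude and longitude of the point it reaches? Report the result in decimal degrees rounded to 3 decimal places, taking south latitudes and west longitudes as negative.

δ = 542.6/3440.065 = 0.157730 rad (9.0372°).
Start latitude φ₁ = -1.098615 rad; initial bearing θ = 3.398156 rad.
sin φ₂ = sin φ₁ cos δ + cos φ₁ sin δ cos θ = (-0.890578)(0.987586) + (0.454830)(0.157076)(-0.967268) = -0.948628
φ₂ = asin(-0.948628) = -1.248870 rad = -71.555°.
Then Δλ = atan2(-0.018129, 0.142759) = -0.126315 rad, from sin θ sin δ cos φ₁ over cos δ − sin φ₁ sin φ₂.
λ₂ = -93.011° + -7.237° = -100.248°.

latitude -71.555°, longitude -100.248°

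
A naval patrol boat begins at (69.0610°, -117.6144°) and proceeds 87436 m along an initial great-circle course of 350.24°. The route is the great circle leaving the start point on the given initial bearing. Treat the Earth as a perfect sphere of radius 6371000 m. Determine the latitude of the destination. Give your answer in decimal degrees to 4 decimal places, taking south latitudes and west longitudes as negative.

Central angle δ = d/R = 0.013724 rad.
With φ₁ = 69.0610° = 1.205342 rad and θ = 350.24° = 6.112841 rad:
sin φ₂ = sin φ₁ cos δ + cos φ₁ sin δ cos θ = (0.933961)(0.999906) + (0.357374)(0.013724)(0.985526) = 0.938707
φ₂ = asin(0.938707) = 1.218860 rad = 69.8355°.
Then Δλ = atan2(-0.000831, 0.123190) = -0.006749 rad, from sin θ sin δ cos φ₁ over cos δ − sin φ₁ sin φ₂.
λ₂ = -117.6144° + -0.3867° = -118.0011°.

latitude 69.8355°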